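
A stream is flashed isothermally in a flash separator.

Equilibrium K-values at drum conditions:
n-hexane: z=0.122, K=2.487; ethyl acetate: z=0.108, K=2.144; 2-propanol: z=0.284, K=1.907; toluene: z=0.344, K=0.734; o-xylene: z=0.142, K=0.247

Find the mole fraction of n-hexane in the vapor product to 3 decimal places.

y_n-hexane = 0.153

Material balance + equilibrium reduce to Σ zᵢ(Kᵢ−1)/(1+β(Kᵢ−1)) = 0.
Check two-phase: ΣzᵢKᵢ = 1.364 > 1 and Σzᵢ/Kᵢ = 1.292 > 1, so g(0) = 0.364 > 0 and g(1) = -0.292 < 0.
Newton–Raphson from β = 0.69:
  β = 0.690: g = -0.0176, g' = -0.584 → β = 0.660
  β = 0.660: g = -0.0004, g' = -0.560 → β = 0.659
Converged at β = 0.659.
Compositions from xᵢ = zᵢ/(1+β(Kᵢ−1)), yᵢ = Kᵢxᵢ:
  n-hexane: x = 0.062, y = 0.153
  ethyl acetate: x = 0.062, y = 0.132
  2-propanol: x = 0.178, y = 0.339
  toluene: x = 0.417, y = 0.306
  o-xylene: x = 0.282, y = 0.070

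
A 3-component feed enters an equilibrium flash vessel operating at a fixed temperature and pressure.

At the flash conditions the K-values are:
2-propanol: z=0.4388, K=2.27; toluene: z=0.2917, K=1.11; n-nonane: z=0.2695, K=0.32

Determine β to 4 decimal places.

Material balance + equilibrium reduce to Σ zᵢ(Kᵢ−1)/(1+β(Kᵢ−1)) = 0.
g(0) = ΣzᵢKᵢ − 1 = 0.4061 and g(1) = 1 − Σzᵢ/Kᵢ = -0.2983, so a root lies in (0, 1).
Iterate (Newton) starting at β = 0.65:
  β = 0.6500: g = 0.00680, g' = -0.6157 → β = 0.6610
Converged at β = 0.6610.

β = 0.6610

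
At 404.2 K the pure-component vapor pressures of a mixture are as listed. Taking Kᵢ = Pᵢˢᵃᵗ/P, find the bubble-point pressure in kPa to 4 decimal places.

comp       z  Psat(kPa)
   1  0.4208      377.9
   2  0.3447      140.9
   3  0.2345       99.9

At the bubble point ψ → 0, so ΣzᵢKᵢ = 1 with Kᵢ = Pᵢˢᵃᵗ/P ⇒ P = ΣzᵢPᵢˢᵃᵗ.
P = 0.4208·377.9 + 0.3447·140.9 + 0.2345·99.9 = 231.0151 kPa

Pbub = 231.0151 kPa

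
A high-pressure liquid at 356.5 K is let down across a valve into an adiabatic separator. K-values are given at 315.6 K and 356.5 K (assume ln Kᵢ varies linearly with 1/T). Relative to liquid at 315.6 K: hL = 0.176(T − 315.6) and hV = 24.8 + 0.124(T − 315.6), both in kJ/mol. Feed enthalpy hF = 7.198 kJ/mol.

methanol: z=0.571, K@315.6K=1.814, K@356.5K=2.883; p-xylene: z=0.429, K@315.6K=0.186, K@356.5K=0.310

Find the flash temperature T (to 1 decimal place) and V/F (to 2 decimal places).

T = 320.8 K, V/F = 0.26

Adiabatic flash: solve Rachford–Rice at each trial T, then check hF = ψ·hV(T) + (1−ψ)·hL(T).
  T = 315.6 K: K = (1.814, 0.186), RR gives ψ = 0.174, H_out = 4.326 kJ/mol
  T = 356.5 K: K = (2.883, 0.310), RR gives ψ = 0.600, H_out = 20.796 kJ/mol
  T = 336.1 K: K = (2.321, 0.244), RR gives ψ = 0.430, H_out = 13.825 kJ/mol
  T = 325.9 K: K = (2.061, 0.214), RR gives ψ = 0.322, H_out = 9.631 kJ/mol
  T = 320.8 K: K = (1.937, 0.200), RR gives ψ = 0.256, H_out = 7.187 kJ/mol
  T = 323.4 K: K = (2.000, 0.207), RR gives ψ = 0.291, H_out = 8.470 kJ/mol
  T = 322.1 K: K = (1.968, 0.203), RR gives ψ = 0.274, H_out = 7.839 kJ/mol
Linear interpolation between T = 320.8 (H_out = 7.187) and T = 322.1 (H_out = 7.839) on hF = 7.198 gives T ≈ 320.8 K, at which ψ = 0.26.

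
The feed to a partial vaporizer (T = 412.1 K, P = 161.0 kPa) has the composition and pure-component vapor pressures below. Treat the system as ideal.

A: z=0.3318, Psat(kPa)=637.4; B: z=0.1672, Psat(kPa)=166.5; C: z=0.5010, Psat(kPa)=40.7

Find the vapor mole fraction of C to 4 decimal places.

Raoult's law: Kᵢ = Pᵢˢᵃᵗ/P = Pᵢˢᵃᵗ/161.0.
  K_A = 637.4/161.0 = 3.959006, K_B = 166.5/161.0 = 1.034161, K_C = 40.7/161.0 = 0.252795
Material balance + equilibrium reduce to Σ zᵢ(Kᵢ−1)/(1+β(Kᵢ−1)) = 0.
Feasibility: ΣzᵢKᵢ = 1.6132, Σzᵢ/Kᵢ = 2.2273 — both > 1, two phases present.
Newton iteration, β⁰ = 0.5:
  β = 0.5000: g = -0.19604, g' = -1.1856 → β = 0.3346
  β = 0.3346: g = -0.00021, g' = -1.2310 → β = 0.3345
Converged at β = 0.3345.
Compositions from xᵢ = zᵢ/(1+β(Kᵢ−1)), yᵢ = Kᵢxᵢ:
  A: x = 0.1668, y = 0.6602
  B: x = 0.1653, y = 0.1710
  C: x = 0.6679, y = 0.1688

y_C = 0.1688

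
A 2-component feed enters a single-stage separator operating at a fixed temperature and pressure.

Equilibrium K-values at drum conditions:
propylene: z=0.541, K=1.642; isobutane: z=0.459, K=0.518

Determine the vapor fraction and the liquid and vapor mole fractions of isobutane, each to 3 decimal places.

ψ = 0.407, x_isobutane = 0.571, y_isobutane = 0.296

Binary case is linear: z₁(K₁−1)(1+ψ(K₂−1)) + z₂(K₂−1)(1+ψ(K₁−1)) = 0
⇒ ψ = [z₁(K₁−1)+z₂(K₂−1)] / [−(K₁−1)(K₂−1)] = 0.1261/0.3094 = 0.407
Compositions from xᵢ = zᵢ/(1+ψ(Kᵢ−1)), yᵢ = Kᵢxᵢ:
  propylene: x = 0.429, y = 0.704
  isobutane: x = 0.571, y = 0.296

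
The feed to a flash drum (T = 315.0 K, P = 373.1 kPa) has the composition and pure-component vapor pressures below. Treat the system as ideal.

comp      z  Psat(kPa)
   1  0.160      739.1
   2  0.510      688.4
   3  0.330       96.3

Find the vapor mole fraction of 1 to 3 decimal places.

y_1 = 0.209

Raoult's law: Kᵢ = Pᵢˢᵃᵗ/P = Pᵢˢᵃᵗ/373.1.
  K_1 = 739.1/373.1 = 1.98097, K_2 = 688.4/373.1 = 1.84508, K_3 = 96.3/373.1 = 0.25811
Let ψ = V/F and solve Σ zᵢ(Kᵢ−1)/(1+ψ(Kᵢ−1)) = 0.
Check two-phase: ΣzᵢKᵢ = 1.343 > 1 and Σzᵢ/Kᵢ = 1.636 > 1, so g(0) = 0.343 > 0 and g(1) = -0.636 < 0.
Iterate (Newton) starting at ψ = 0.5:
  ψ = 0.500: g = 0.0191, g' = -0.708 → ψ = 0.527
Converged at ψ = 0.527.
Compositions from xᵢ = zᵢ/(1+ψ(Kᵢ−1)), yᵢ = Kᵢxᵢ:
  1: x = 0.106, y = 0.209
  2: x = 0.353, y = 0.651
  3: x = 0.542, y = 0.140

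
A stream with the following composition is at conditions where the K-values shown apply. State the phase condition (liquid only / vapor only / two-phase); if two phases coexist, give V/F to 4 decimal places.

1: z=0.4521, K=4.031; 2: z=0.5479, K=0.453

ΣzᵢKᵢ = 2.0706; Σzᵢ/Kᵢ = 1.3216.
Both exceed 1, so a two-phase solution exists.
Binary case is linear: z₁(K₁−1)(1+ψ(K₂−1)) + z₂(K₂−1)(1+ψ(K₁−1)) = 0
⇒ ψ = [z₁(K₁−1)+z₂(K₂−1)] / [−(K₁−1)(K₂−1)] = 1.07061/1.65796 = 0.6457

two-phase, V/F = 0.6457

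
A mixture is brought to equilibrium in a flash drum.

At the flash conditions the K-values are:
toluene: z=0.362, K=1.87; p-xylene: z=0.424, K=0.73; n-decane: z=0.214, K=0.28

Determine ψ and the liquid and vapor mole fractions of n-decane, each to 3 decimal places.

ψ = 0.115, x_n-decane = 0.233, y_n-decane = 0.065

Rachford–Rice: g(ψ) = Σ zᵢ(Kᵢ−1)/(1+ψ(Kᵢ−1)) = 0.
g(0) = ΣzᵢKᵢ − 1 = 0.046 and g(1) = 1 − Σzᵢ/Kᵢ = -0.539, so a root lies in (0, 1).
Newton–Raphson from ψ = 0.46:
  ψ = 0.460: g = -0.1362, g' = -0.428 → ψ = 0.142
  ψ = 0.142: g = -0.0103, g' = -0.388 → ψ = 0.115
Converged at ψ = 0.115.
Compositions from xᵢ = zᵢ/(1+ψ(Kᵢ−1)), yᵢ = Kᵢxᵢ:
  toluene: x = 0.329, y = 0.615
  p-xylene: x = 0.438, y = 0.319
  n-decane: x = 0.233, y = 0.065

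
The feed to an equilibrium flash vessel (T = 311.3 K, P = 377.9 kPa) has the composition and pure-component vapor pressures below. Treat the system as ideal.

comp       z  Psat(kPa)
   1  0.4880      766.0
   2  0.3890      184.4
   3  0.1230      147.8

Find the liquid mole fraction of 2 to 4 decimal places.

x_2 = 0.4928

Raoult's law: Kᵢ = Pᵢˢᵃᵗ/P = Pᵢˢᵃᵗ/377.9.
  K_1 = 766.0/377.9 = 2.026991, K_2 = 184.4/377.9 = 0.487960, K_3 = 147.8/377.9 = 0.391109
Rachford–Rice: g(V/F) = Σ zᵢ(Kᵢ−1)/(1+V/F(Kᵢ−1)) = 0.
g(0) = ΣzᵢKᵢ − 1 = 0.2271 and g(1) = 1 − Σzᵢ/Kᵢ = -0.3524, so a root lies in (0, 1).
Newton iteration, V/F⁰ = 0.5:
  V/F = 0.5000: g = -0.04427, g' = -0.5032 → V/F = 0.4120
  V/F = 0.4120: g = -0.00026, g' = -0.4992 → V/F = 0.4115
Converged at V/F = 0.4115.
Compositions from xᵢ = zᵢ/(1+V/F(Kᵢ−1)), yᵢ = Kᵢxᵢ:
  1: x = 0.3430, y = 0.6953
  2: x = 0.4928, y = 0.2405
  3: x = 0.1641, y = 0.0642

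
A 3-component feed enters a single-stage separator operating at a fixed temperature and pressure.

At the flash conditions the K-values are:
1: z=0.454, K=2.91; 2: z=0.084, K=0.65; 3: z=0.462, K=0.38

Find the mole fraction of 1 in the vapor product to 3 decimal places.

y_1 = 0.682

Material balance + equilibrium reduce to Σ zᵢ(Kᵢ−1)/(1+V/F(Kᵢ−1)) = 0.
Check two-phase: ΣzᵢKᵢ = 1.551 > 1 and Σzᵢ/Kᵢ = 1.501 > 1, so g(0) = 0.551 > 0 and g(1) = -0.501 < 0.
Newton–Raphson from V/F = 0.5:
  V/F = 0.500: g = -0.0072, g' = -0.821 → V/F = 0.491
Converged at V/F = 0.491.
Compositions from xᵢ = zᵢ/(1+V/F(Kᵢ−1)), yᵢ = Kᵢxᵢ:
  1: x = 0.234, y = 0.682
  2: x = 0.101, y = 0.066
  3: x = 0.664, y = 0.252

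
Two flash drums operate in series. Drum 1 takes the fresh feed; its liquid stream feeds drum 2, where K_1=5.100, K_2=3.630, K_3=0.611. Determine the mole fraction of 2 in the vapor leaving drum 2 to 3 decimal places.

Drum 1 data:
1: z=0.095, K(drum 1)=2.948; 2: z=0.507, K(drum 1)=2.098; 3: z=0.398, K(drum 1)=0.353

Drum 1:
Material balance + equilibrium reduce to Σ zᵢ(Kᵢ−1)/(1+ψ₁(Kᵢ−1)) = 0.
Feasibility: ΣzᵢKᵢ = 1.484, Σzᵢ/Kᵢ = 1.401 — both > 1, two phases present.
Newton–Raphson from ψ₁ = 0.5:
  ψ₁ = 0.500: g = 0.0725, g' = -0.711 → ψ₁ = 0.602
  ψ₁ = 0.602: g = -0.0014, g' = -0.745 → ψ₁ = 0.600
Converged at ψ₁ = 0.600.
Drum-1 compositions:
  1: x = 0.044, y = 0.129
  2: x = 0.306, y = 0.641
  3: x = 0.651, y = 0.230
Drum-2 feed = drum-1 liquid: z₂ = (0.0438, 0.3056, 0.6506).
Drum 2:
Newton iteration, ψ₂⁰ = 0.36:
  ψ₂ = 0.360: g = 0.1911, g' = -0.811 → ψ₂ = 0.596
  ψ₂ = 0.596: g = 0.0360, g' = -0.550 → ψ₂ = 0.661
  ψ₂ = 0.661: g = 0.0012, g' = -0.514 → ψ₂ = 0.663
Converged at ψ₂ = 0.663.
  1: x = 0.012, y = 0.060
  2: x = 0.111, y = 0.404
  3: x = 0.877, y = 0.536

y_2 (drum 2) = 0.404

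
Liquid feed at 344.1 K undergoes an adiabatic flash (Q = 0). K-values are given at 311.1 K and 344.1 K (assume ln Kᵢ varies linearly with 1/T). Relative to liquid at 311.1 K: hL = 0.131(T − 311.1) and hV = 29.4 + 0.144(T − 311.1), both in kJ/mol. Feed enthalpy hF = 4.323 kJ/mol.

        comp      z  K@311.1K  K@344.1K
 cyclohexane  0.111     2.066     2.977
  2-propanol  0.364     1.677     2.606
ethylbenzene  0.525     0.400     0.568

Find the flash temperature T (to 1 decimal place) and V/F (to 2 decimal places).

T = 312.4 K, V/F = 0.14

Adiabatic flash: solve Rachford–Rice at each trial T, then check hF = ψ·hV(T) + (1−ψ)·hL(T).
  T = 311.1 K: K = (2.066, 1.677, 0.400), RR gives ψ = 0.106, H_out = 3.107 kJ/mol
  T = 344.1 K: K = (2.977, 2.606, 0.568), RR gives ψ = 0.788, H_out = 27.827 kJ/mol
  T = 327.6 K: K = (2.503, 2.114, 0.481), RR gives ψ = 0.476, H_out = 16.271 kJ/mol
  T = 319.4 K: K = (2.281, 1.890, 0.440), RR gives ψ = 0.310, H_out = 10.221 kJ/mol
  T = 315.2 K: K = (2.171, 1.780, 0.419), RR gives ψ = 0.213, H_out = 6.799 kJ/mol
  T = 313.1 K: K = (2.117, 1.727, 0.409), RR gives ψ = 0.160, H_out = 4.960 kJ/mol
Linear interpolation between T = 311.1 (H_out = 3.107) and T = 313.1 (H_out = 4.960) on hF = 4.323 gives T ≈ 312.4 K, at which ψ = 0.14.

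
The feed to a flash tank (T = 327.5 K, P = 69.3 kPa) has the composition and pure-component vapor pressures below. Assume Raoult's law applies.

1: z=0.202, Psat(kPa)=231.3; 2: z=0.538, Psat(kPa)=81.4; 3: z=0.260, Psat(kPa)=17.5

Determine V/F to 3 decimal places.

V/F = 0.490

Raoult's law: Kᵢ = Pᵢˢᵃᵗ/P = Pᵢˢᵃᵗ/69.3.
  K_1 = 231.3/69.3 = 3.33766, K_2 = 81.4/69.3 = 1.17460, K_3 = 17.5/69.3 = 0.25253
Rachford–Rice: g(V/F) = Σ zᵢ(Kᵢ−1)/(1+V/F(Kᵢ−1)) = 0.
g(0) = ΣzᵢKᵢ − 1 = 0.372 and g(1) = 1 − Σzᵢ/Kᵢ = -0.548, so a root lies in (0, 1).
Newton–Raphson from V/F = 0.36:
  V/F = 0.360: g = 0.0789, g' = -0.612 → V/F = 0.489
  V/F = 0.489: g = 0.0006, g' = -0.615 → V/F = 0.490
Converged at V/F = 0.490.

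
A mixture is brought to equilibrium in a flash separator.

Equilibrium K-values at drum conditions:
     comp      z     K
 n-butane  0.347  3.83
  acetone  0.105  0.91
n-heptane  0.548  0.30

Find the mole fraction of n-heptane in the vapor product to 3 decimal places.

y_n-heptane = 0.214

Rachford–Rice: g(ψ) = Σ zᵢ(Kᵢ−1)/(1+ψ(Kᵢ−1)) = 0.
Check two-phase: ΣzᵢKᵢ = 1.589 > 1 and Σzᵢ/Kᵢ = 2.033 > 1, so g(0) = 0.589 > 0 and g(1) = -1.033 < 0.
Newton iteration, ψ⁰ = 0.43:
  ψ = 0.430: g = -0.1156, g' = -1.116 → ψ = 0.326
  ψ = 0.326: g = 0.0036, g' = -1.203 → ψ = 0.329
Converged at ψ = 0.329.
Compositions from xᵢ = zᵢ/(1+ψ(Kᵢ−1)), yᵢ = Kᵢxᵢ:
  n-butane: x = 0.180, y = 0.688
  acetone: x = 0.108, y = 0.098
  n-heptane: x = 0.712, y = 0.214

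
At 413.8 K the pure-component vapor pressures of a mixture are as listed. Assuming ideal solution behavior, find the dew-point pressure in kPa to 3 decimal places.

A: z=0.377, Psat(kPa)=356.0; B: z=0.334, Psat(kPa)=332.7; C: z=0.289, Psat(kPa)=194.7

Pdew = 281.910 kPa

At the dew point ψ → 1, so Σzᵢ/Kᵢ = 1 with Kᵢ = Pᵢˢᵃᵗ/P ⇒ 1/P = Σzᵢ/Pᵢˢᵃᵗ.
1/P = 0.377/356.0 + 0.334/332.7 + 0.289/194.7 = 0.003547 ⇒ P = 281.910 kPa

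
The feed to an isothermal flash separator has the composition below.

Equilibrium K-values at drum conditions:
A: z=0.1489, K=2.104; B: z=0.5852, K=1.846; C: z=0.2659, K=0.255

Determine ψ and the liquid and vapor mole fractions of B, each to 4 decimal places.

ψ = 0.6880, x_B = 0.3699, y_B = 0.6829

Material balance + equilibrium reduce to Σ zᵢ(Kᵢ−1)/(1+ψ(Kᵢ−1)) = 0.
Feasibility: ΣzᵢKᵢ = 1.4614, Σzᵢ/Kᵢ = 1.4305 — both > 1, two phases present.
Newton iteration, ψ⁰ = 0.38:
  ψ = 0.3800: g = 0.21412, g' = -0.6171 → ψ = 0.7270
  ψ = 0.7270: g = -0.03443, g' = -0.9188 → ψ = 0.6895
  ψ = 0.6895: g = -0.00134, g' = -0.8496 → ψ = 0.6880
Converged at ψ = 0.6880.
Compositions from xᵢ = zᵢ/(1+ψ(Kᵢ−1)), yᵢ = Kᵢxᵢ:
  A: x = 0.0846, y = 0.1781
  B: x = 0.3699, y = 0.6829
  C: x = 0.5455, y = 0.1391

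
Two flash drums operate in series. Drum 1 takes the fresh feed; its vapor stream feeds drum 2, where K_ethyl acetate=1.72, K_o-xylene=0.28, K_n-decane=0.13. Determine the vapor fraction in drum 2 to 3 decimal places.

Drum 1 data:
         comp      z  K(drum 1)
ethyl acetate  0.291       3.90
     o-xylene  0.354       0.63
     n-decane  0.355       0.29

Drum 1:
Material balance + equilibrium reduce to Σ zᵢ(Kᵢ−1)/(1+ψ₁(Kᵢ−1)) = 0.
g(0) = ΣzᵢKᵢ − 1 = 0.461 and g(1) = 1 − Σzᵢ/Kᵢ = -0.861, so a root lies in (0, 1).
Newton–Raphson from ψ₁ = 0.68:
  ψ₁ = 0.680: g = -0.3784, g' = -1.033 → ψ₁ = 0.314
  ψ₁ = 0.314: g = -0.0304, g' = -1.029 → ψ₁ = 0.284
  ψ₁ = 0.284: g = 0.0007, g' = -1.077 → ψ₁ = 0.285
Converged at ψ₁ = 0.285.
Drum-1 compositions:
  ethyl acetate: x = 0.159, y = 0.622
  o-xylene: x = 0.396, y = 0.249
  n-decane: x = 0.445, y = 0.129
Drum-2 feed = drum-1 vapor: z₂ = (0.6217, 0.2493, 0.1290).
Drum 2:
Newton–Raphson from ψ₂ = 0.66:
  ψ₂ = 0.660: g = -0.3022, g' = -1.156 → ψ₂ = 0.399
  ψ₂ = 0.399: g = -0.0757, g' = -0.678 → ψ₂ = 0.287
  ψ₂ = 0.287: g = -0.0047, g' = -0.600 → ψ₂ = 0.279
Converged at ψ₂ = 0.279.
  ethyl acetate: x = 0.518, y = 0.891
  o-xylene: x = 0.312, y = 0.087
  n-decane: x = 0.170, y = 0.022

V/F (drum 2) = 0.279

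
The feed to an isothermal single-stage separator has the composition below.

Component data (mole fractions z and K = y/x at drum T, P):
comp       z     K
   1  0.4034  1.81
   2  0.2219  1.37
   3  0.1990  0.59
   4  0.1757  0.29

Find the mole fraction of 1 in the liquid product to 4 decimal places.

x_1 = 0.2849

Let ψ = V/F and solve Σ zᵢ(Kᵢ−1)/(1+ψ(Kᵢ−1)) = 0.
Check two-phase: ΣzᵢKᵢ = 1.2025 > 1 and Σzᵢ/Kᵢ = 1.3280 > 1, so g(0) = 0.2025 > 0 and g(1) = -0.3280 < 0.
Iterate (Newton) starting at ψ = 0.5:
  ψ = 0.5000: g = 0.00582, g' = -0.4215 → ψ = 0.5138
  ψ = 0.5138: g = -0.00003, g' = -0.4266 → ψ = 0.5137
Converged at ψ = 0.5137.
Compositions from xᵢ = zᵢ/(1+ψ(Kᵢ−1)), yᵢ = Kᵢxᵢ:
  1: x = 0.2849, y = 0.5156
  2: x = 0.1865, y = 0.2554
  3: x = 0.2521, y = 0.1487
  4: x = 0.2766, y = 0.0802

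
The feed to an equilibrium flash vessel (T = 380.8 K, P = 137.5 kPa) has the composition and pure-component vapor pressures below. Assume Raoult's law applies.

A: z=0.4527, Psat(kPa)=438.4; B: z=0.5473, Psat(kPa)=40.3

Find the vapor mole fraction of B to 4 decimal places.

Raoult's law: Kᵢ = Pᵢˢᵃᵗ/P = Pᵢˢᵃᵗ/137.5.
  K_A = 438.4/137.5 = 3.188364, K_B = 40.3/137.5 = 0.293091
Binary case is linear: z₁(K₁−1)(1+ψ(K₂−1)) + z₂(K₂−1)(1+ψ(K₁−1)) = 0
⇒ ψ = [z₁(K₁−1)+z₂(K₂−1)] / [−(K₁−1)(K₂−1)] = 0.60378/1.54697 = 0.3903
Compositions from xᵢ = zᵢ/(1+ψ(Kᵢ−1)), yᵢ = Kᵢxᵢ:
  A: x = 0.2442, y = 0.7785
  B: x = 0.7558, y = 0.2215

y_B = 0.2215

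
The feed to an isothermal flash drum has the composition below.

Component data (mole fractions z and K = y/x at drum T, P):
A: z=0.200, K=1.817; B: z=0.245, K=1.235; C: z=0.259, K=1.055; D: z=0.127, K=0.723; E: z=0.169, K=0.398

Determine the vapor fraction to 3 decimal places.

ψ = 0.477

Material balance + equilibrium reduce to Σ zᵢ(Kᵢ−1)/(1+ψ(Kᵢ−1)) = 0.
Feasibility: ΣzᵢKᵢ = 1.098, Σzᵢ/Kᵢ = 1.154 — both > 1, two phases present.
Newton–Raphson from ψ = 0.5:
  ψ = 0.500: g = -0.0050, g' = -0.217 → ψ = 0.477
Converged at ψ = 0.477.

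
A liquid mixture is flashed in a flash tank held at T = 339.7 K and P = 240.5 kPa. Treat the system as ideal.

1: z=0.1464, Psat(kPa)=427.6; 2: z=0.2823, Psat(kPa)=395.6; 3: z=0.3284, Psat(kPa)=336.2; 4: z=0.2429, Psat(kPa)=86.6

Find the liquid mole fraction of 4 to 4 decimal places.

x_4 = 0.4628

Raoult's law: Kᵢ = Pᵢˢᵃᵗ/P = Pᵢˢᵃᵗ/240.5.
  K_1 = 427.6/240.5 = 1.777963, K_2 = 395.6/240.5 = 1.644906, K_3 = 336.2/240.5 = 1.397921, K_4 = 86.6/240.5 = 0.360083
Newton iteration, ψ⁰ = 0.33:
  ψ = 0.3300: g = 0.15920, g' = -0.3364 → ψ = 0.8032
  ψ = 0.8032: g = -0.03079, g' = -0.5355 → ψ = 0.7458
  ψ = 0.7458: g = -0.00155, g' = -0.4839 → ψ = 0.7426
Converged at ψ = 0.7426.
Compositions from xᵢ = zᵢ/(1+ψ(Kᵢ−1)), yᵢ = Kᵢxᵢ:
  1: x = 0.0928, y = 0.1650
  2: x = 0.1909, y = 0.3140
  3: x = 0.2535, y = 0.3544
  4: x = 0.4628, y = 0.1667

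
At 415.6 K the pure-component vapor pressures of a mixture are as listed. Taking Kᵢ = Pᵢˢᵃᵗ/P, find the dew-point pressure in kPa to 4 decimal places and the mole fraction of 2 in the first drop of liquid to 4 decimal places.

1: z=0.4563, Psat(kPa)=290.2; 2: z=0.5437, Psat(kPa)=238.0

At the dew point ψ → 1, so Σzᵢ/Kᵢ = 1 with Kᵢ = Pᵢˢᵃᵗ/P ⇒ 1/P = Σzᵢ/Pᵢˢᵃᵗ.
1/P = 0.4563/290.2 + 0.5437/238.0 = 0.0038568 ⇒ P = 259.2811 kPa
xᵢ = zᵢP/Pᵢˢᵃᵗ ⇒ x_2 = 0.5437·259.2811/238.0 = 0.5923

Pdew = 259.2811 kPa, x_2 = 0.5923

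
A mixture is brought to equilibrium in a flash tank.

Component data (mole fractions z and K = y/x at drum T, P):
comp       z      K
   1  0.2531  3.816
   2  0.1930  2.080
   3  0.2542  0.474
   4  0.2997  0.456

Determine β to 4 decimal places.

Newton–Raphson from β = 0.52:
  β = 0.5200: g = 0.01130, g' = -0.7285 → β = 0.5355
  β = 0.5355: g = 0.00005, g' = -0.7223 → β = 0.5356
Converged at β = 0.5356.

β = 0.5356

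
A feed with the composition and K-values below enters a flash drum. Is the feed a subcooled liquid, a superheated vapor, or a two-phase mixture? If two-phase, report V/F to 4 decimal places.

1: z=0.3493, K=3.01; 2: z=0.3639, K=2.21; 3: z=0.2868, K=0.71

superheated vapor

ΣzᵢKᵢ = 2.0592; Σzᵢ/Kᵢ = 0.6847.
Since Σzᵢ/Kᵢ < 1 the mixture is above its dew point — single vapor phase.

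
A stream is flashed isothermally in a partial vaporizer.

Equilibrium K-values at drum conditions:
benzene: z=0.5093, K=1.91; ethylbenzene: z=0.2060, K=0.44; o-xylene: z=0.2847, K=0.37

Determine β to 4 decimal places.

Rachford–Rice: g(β) = Σ zᵢ(Kᵢ−1)/(1+β(Kᵢ−1)) = 0.
Check two-phase: ΣzᵢKᵢ = 1.1687 > 1 and Σzᵢ/Kᵢ = 1.5043 > 1, so g(0) = 0.1687 > 0 and g(1) = -0.5043 < 0.
Iterate (Newton) starting at β = 0.5:
  β = 0.5000: g = -0.10353, g' = -0.5647 → β = 0.3166
  β = 0.3166: g = -0.00449, g' = -0.5260 → β = 0.3081
Converged at β = 0.3081.

β = 0.3081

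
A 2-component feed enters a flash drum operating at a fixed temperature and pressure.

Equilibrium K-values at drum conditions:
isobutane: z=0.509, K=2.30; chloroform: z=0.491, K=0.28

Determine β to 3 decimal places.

Rachford–Rice: g(β) = Σ zᵢ(Kᵢ−1)/(1+β(Kᵢ−1)) = 0.
g(0) = ΣzᵢKᵢ − 1 = 0.308 and g(1) = 1 − Σzᵢ/Kᵢ = -0.975, so a root lies in (0, 1).
Binary case is linear: z₁(K₁−1)(1+β(K₂−1)) + z₂(K₂−1)(1+β(K₁−1)) = 0
⇒ β = [z₁(K₁−1)+z₂(K₂−1)] / [−(K₁−1)(K₂−1)] = 0.3082/0.9360 = 0.329

β = 0.329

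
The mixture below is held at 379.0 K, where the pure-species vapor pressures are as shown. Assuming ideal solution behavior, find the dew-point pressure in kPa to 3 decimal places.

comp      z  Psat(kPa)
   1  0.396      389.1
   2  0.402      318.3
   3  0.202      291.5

Pdew = 336.286 kPa

At the dew point ψ → 1, so Σzᵢ/Kᵢ = 1 with Kᵢ = Pᵢˢᵃᵗ/P ⇒ 1/P = Σzᵢ/Pᵢˢᵃᵗ.
1/P = 0.396/389.1 + 0.402/318.3 + 0.202/291.5 = 0.002974 ⇒ P = 336.286 kPa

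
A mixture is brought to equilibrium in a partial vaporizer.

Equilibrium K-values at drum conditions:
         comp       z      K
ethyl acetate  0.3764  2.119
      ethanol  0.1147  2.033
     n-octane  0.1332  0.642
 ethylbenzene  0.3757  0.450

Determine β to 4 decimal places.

Rachford–Rice: g(β) = Σ zᵢ(Kᵢ−1)/(1+β(Kᵢ−1)) = 0.
g(0) = ΣzᵢKᵢ − 1 = 0.2854 and g(1) = 1 − Σzᵢ/Kᵢ = -0.2764, so a root lies in (0, 1).
Newton–Raphson from β = 0.54:
  β = 0.5400: g = -0.01444, g' = -0.4898 → β = 0.5105
Converged at β = 0.5105.

β = 0.5105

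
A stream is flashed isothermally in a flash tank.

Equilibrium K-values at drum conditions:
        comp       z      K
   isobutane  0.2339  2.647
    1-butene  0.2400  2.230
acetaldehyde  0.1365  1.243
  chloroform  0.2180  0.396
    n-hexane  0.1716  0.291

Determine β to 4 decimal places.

Material balance + equilibrium reduce to Σ zᵢ(Kᵢ−1)/(1+β(Kᵢ−1)) = 0.
Feasibility: ΣzᵢKᵢ = 1.4603, Σzᵢ/Kᵢ = 1.4460 — both > 1, two phases present.
Newton–Raphson from β = 0.38:
  β = 0.3800: g = 0.13105, g' = -0.7110 → β = 0.5643
  β = 0.5643: g = 0.00051, g' = -0.7259 → β = 0.5650
Converged at β = 0.5650.

β = 0.5650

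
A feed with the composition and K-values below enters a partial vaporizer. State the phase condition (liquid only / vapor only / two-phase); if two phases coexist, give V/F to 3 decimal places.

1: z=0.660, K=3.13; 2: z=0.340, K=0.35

ΣzᵢKᵢ = 2.185; Σzᵢ/Kᵢ = 1.182.
Both exceed 1, so a two-phase solution exists.
Material balance + equilibrium reduce to Σ zᵢ(Kᵢ−1)/(1+ψ(Kᵢ−1)) = 0.
Binary case is linear: z₁(K₁−1)(1+ψ(K₂−1)) + z₂(K₂−1)(1+ψ(K₁−1)) = 0
⇒ ψ = [z₁(K₁−1)+z₂(K₂−1)] / [−(K₁−1)(K₂−1)] = 1.1848/1.3845 = 0.856

two-phase, V/F = 0.856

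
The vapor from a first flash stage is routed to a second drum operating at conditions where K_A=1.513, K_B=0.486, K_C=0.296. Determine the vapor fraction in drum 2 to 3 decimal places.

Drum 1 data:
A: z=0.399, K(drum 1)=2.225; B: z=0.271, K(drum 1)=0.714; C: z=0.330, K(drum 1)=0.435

Drum 1:
Rachford–Rice: g(ψ₁) = Σ zᵢ(Kᵢ−1)/(1+ψ₁(Kᵢ−1)) = 0.
g(0) = ΣzᵢKᵢ − 1 = 0.225 and g(1) = 1 − Σzᵢ/Kᵢ = -0.317, so a root lies in (0, 1).
Newton iteration, ψ₁⁰ = 0.5:
  ψ₁ = 0.500: g = -0.0472, g' = -0.465 → ψ₁ = 0.399
Converged at ψ₁ = 0.399.
Drum-1 compositions:
  A: x = 0.268, y = 0.596
  B: x = 0.306, y = 0.218
  C: x = 0.426, y = 0.185
Drum-2 feed = drum-1 vapor: z₂ = (0.5962, 0.2184, 0.1854).
Drum 2:
Newton–Raphson from ψ₂ = 0.61:
  ψ₂ = 0.610: g = -0.1593, g' = -0.496 → ψ₂ = 0.289
  ψ₂ = 0.289: g = -0.0292, g' = -0.343 → ψ₂ = 0.204
  ψ₂ = 0.204: g = -0.0008, g' = -0.326 → ψ₂ = 0.201
Converged at ψ₂ = 0.201.
  A: x = 0.540, y = 0.818
  B: x = 0.244, y = 0.118
  C: x = 0.216, y = 0.064

V/F (drum 2) = 0.201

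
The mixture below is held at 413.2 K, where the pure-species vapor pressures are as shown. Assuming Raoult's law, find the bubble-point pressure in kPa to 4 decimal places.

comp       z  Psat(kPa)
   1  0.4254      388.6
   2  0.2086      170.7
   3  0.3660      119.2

At the bubble point ψ → 0, so ΣzᵢKᵢ = 1 with Kᵢ = Pᵢˢᵃᵗ/P ⇒ P = ΣzᵢPᵢˢᵃᵗ.
P = 0.4254·388.6 + 0.2086·170.7 + 0.3660·119.2 = 244.5457 kPa

Pbub = 244.5457 kPa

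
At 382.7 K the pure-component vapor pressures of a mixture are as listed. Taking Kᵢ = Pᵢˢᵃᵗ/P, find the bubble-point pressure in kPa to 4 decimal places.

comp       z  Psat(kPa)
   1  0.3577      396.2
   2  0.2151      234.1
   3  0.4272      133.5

At the bubble point ψ → 0, so ΣzᵢKᵢ = 1 with Kᵢ = Pᵢˢᵃᵗ/P ⇒ P = ΣzᵢPᵢˢᵃᵗ.
P = 0.3577·396.2 + 0.2151·234.1 + 0.4272·133.5 = 249.1069 kPa

Pbub = 249.1069 kPa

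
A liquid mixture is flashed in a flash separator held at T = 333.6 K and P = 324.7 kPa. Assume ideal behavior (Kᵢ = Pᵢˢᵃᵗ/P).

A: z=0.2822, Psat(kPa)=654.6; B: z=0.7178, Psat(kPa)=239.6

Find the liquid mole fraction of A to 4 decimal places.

Raoult's law: Kᵢ = Pᵢˢᵃᵗ/P = Pᵢˢᵃᵗ/324.7.
  K_A = 654.6/324.7 = 2.016015, K_B = 239.6/324.7 = 0.737912
Material balance + equilibrium reduce to Σ zᵢ(Kᵢ−1)/(1+β(Kᵢ−1)) = 0.
Check two-phase: ΣzᵢKᵢ = 1.0986 > 1 and Σzᵢ/Kᵢ = 1.1127 > 1, so g(0) = 0.0986 > 0 and g(1) = -0.1127 < 0.
Iterate (Newton) starting at β = 0.56:
  β = 0.5600: g = -0.03774, g' = -0.1861 → β = 0.3571
  β = 0.3571: g = 0.00282, g' = -0.2169 → β = 0.3702
  β = 0.3702: g = 0.00002, g' = -0.2143 → β = 0.3703
Converged at β = 0.3703.
Compositions from xᵢ = zᵢ/(1+β(Kᵢ−1)), yᵢ = Kᵢxᵢ:
  A: x = 0.2051, y = 0.4134
  B: x = 0.7949, y = 0.5866

x_A = 0.2051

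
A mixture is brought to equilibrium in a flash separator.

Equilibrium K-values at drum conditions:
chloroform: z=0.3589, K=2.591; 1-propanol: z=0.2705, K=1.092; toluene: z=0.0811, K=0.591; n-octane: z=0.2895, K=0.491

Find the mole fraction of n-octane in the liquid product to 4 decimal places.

x_n-octane = 0.4659

Iterate (Newton) starting at β = 0.5:
  β = 0.5000: g = 0.10246, g' = -0.4403 → β = 0.7327
  β = 0.7327: g = 0.00461, g' = -0.4141 → β = 0.7438
Converged at β = 0.7438.
Compositions from xᵢ = zᵢ/(1+β(Kᵢ−1)), yᵢ = Kᵢxᵢ:
  chloroform: x = 0.1644, y = 0.4259
  1-propanol: x = 0.2532, y = 0.2765
  toluene: x = 0.1166, y = 0.0689
  n-octane: x = 0.4659, y = 0.2288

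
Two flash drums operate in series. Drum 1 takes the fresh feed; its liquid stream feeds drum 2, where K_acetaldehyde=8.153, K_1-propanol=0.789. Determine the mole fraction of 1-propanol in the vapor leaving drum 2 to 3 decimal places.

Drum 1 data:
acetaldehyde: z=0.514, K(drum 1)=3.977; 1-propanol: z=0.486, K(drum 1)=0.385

y_1-propanol (drum 2) = 0.766

Drum 1:
Newton iteration, ψ₁⁰ = 0.5:
  ψ₁ = 0.500: g = 0.1833, g' = -1.119 → ψ₁ = 0.664
  ψ₁ = 0.664: g = 0.0091, g' = -1.039 → ψ₁ = 0.673
Converged at ψ₁ = 0.673.
Drum-1 compositions:
  acetaldehyde: x = 0.171, y = 0.681
  1-propanol: x = 0.829, y = 0.319
Drum-2 feed = drum-1 liquid: z₂ = (0.1712, 0.8288).
Drum 2:
Newton–Raphson from ψ₂ = 0.57:
  ψ₂ = 0.570: g = 0.0424, g' = -0.388 → ψ₂ = 0.680
  ψ₂ = 0.680: g = 0.0048, g' = -0.305 → ψ₂ = 0.695
  ψ₂ = 0.695: g = 0.0001, g' = -0.296 → ψ₂ = 0.696
Converged at ψ₂ = 0.696.
  acetaldehyde: x = 0.029, y = 0.234
  1-propanol: x = 0.971, y = 0.766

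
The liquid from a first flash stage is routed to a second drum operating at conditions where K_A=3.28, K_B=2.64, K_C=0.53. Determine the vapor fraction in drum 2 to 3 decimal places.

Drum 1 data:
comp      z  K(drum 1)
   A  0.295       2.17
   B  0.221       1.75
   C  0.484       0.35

V/F (drum 2) = 0.542

Drum 1:
Material balance + equilibrium reduce to Σ zᵢ(Kᵢ−1)/(1+ψ₁(Kᵢ−1)) = 0.
Feasibility: ΣzᵢKᵢ = 1.196, Σzᵢ/Kᵢ = 1.645 — both > 1, two phases present.
Newton–Raphson from ψ₁ = 0.31:
  ψ₁ = 0.310: g = -0.0062, g' = -0.620 → ψ₁ = 0.300
Converged at ψ₁ = 0.300.
Drum-1 compositions:
  A: x = 0.218, y = 0.474
  B: x = 0.180, y = 0.316
  C: x = 0.601, y = 0.210
Drum-2 feed = drum-1 liquid: z₂ = (0.2184, 0.1804, 0.6012).
Drum 2:
Rachford–Rice: g(ψ₂) = Σ zᵢ(Kᵢ−1)/(1+ψ₂(Kᵢ−1)) = 0.
Check two-phase: ΣzᵢKᵢ = 1.511 > 1 and Σzᵢ/Kᵢ = 1.269 > 1, so g(0) = 0.511 > 0 and g(1) = -0.269 < 0.
Iterate (Newton) starting at ψ₂ = 0.5:
  ψ₂ = 0.500: g = 0.0258, g' = -0.621 → ψ₂ = 0.542
Converged at ψ₂ = 0.542.
  A: x = 0.098, y = 0.320
  B: x = 0.095, y = 0.252
  C: x = 0.807, y = 0.428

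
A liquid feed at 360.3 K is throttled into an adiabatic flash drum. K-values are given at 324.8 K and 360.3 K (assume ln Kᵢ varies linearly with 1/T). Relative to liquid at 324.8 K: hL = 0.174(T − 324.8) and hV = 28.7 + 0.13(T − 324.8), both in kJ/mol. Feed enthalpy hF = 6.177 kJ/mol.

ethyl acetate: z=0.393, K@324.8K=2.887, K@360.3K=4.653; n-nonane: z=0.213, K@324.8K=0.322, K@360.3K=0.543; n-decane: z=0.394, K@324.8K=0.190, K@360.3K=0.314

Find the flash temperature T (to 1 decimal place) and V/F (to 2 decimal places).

Adiabatic flash: solve Rachford–Rice at each trial T, then check hF = ψ·hV(T) + (1−ψ)·hL(T).
  T = 324.8 K: K = (2.887, 0.322, 0.190), RR gives ψ = 0.192, H_out = 5.520 kJ/mol
  T = 360.3 K: K = (4.653, 0.543, 0.314), RR gives ψ = 0.475, H_out = 19.059 kJ/mol
  T = 342.6 K: K = (3.713, 0.424, 0.248), RR gives ψ = 0.343, H_out = 12.671 kJ/mol
  T = 333.7 K: K = (3.285, 0.371, 0.218), RR gives ψ = 0.272, H_out = 9.262 kJ/mol
  T = 329.2 K: K = (3.080, 0.346, 0.203), RR gives ψ = 0.234, H_out = 7.425 kJ/mol
  T = 327.0 K: K = (2.983, 0.334, 0.197), RR gives ψ = 0.213, H_out = 6.488 kJ/mol
Linear interpolation between T = 324.8 (H_out = 5.520) and T = 327.0 (H_out = 6.488) on hF = 6.177 gives T ≈ 326.3 K, at which ψ = 0.21.

T = 326.3 K, V/F = 0.21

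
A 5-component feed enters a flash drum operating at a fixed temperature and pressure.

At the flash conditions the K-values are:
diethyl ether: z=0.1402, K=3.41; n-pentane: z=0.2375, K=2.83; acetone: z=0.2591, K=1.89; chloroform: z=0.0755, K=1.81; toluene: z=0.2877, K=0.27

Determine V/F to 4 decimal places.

V/F = 0.7643

Material balance + equilibrium reduce to Σ zᵢ(Kᵢ−1)/(1+V/F(Kᵢ−1)) = 0.
Feasibility: ΣzᵢKᵢ = 1.8542, Σzᵢ/Kᵢ = 1.3694 — both > 1, two phases present.
Iterate (Newton) starting at V/F = 0.5:
  V/F = 0.5000: g = 0.25256, g' = -0.8880 → V/F = 0.7844
  V/F = 0.7844: g = -0.02289, g' = -1.1607 → V/F = 0.7647
  V/F = 0.7647: g = -0.00045, g' = -1.1161 → V/F = 0.7643
Converged at V/F = 0.7643.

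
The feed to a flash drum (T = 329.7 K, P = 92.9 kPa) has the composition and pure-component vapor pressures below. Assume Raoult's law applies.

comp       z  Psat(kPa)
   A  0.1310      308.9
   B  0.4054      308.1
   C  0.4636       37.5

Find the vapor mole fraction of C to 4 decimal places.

y_C = 0.3211

Raoult's law: Kᵢ = Pᵢˢᵃᵗ/P = Pᵢˢᵃᵗ/92.9.
  K_A = 308.9/92.9 = 3.325081, K_B = 308.1/92.9 = 3.316469, K_C = 37.5/92.9 = 0.403660
Material balance + equilibrium reduce to Σ zᵢ(Kᵢ−1)/(1+V/F(Kᵢ−1)) = 0.
Check two-phase: ΣzᵢKᵢ = 1.9672 > 1 and Σzᵢ/Kᵢ = 1.3101 > 1, so g(0) = 0.9672 > 0 and g(1) = -0.3101 < 0.
Newton iteration, V/F⁰ = 0.32:
  V/F = 0.3200: g = 0.37230, g' = -1.2021 → V/F = 0.6297
  V/F = 0.6297: g = 0.06285, g' = -0.8992 → V/F = 0.6996
  V/F = 0.6996: g = -0.00005, g' = -0.9048 → V/F = 0.6995
Converged at V/F = 0.6995.
Compositions from xᵢ = zᵢ/(1+V/F(Kᵢ−1)), yᵢ = Kᵢxᵢ:
  A: x = 0.0499, y = 0.1658
  B: x = 0.1547, y = 0.5131
  C: x = 0.7954, y = 0.3211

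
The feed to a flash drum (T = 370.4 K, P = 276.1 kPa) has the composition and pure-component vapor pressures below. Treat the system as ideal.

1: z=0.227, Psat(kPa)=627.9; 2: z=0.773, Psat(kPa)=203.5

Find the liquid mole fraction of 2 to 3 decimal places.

Raoult's law: Kᵢ = Pᵢˢᵃᵗ/P = Pᵢˢᵃᵗ/276.1.
  K_1 = 627.9/276.1 = 2.27418, K_2 = 203.5/276.1 = 0.73705
Binary case is linear: z₁(K₁−1)(1+ψ(K₂−1)) + z₂(K₂−1)(1+ψ(K₁−1)) = 0
⇒ ψ = [z₁(K₁−1)+z₂(K₂−1)] / [−(K₁−1)(K₂−1)] = 0.0860/0.3350 = 0.257
Compositions from xᵢ = zᵢ/(1+ψ(Kᵢ−1)), yᵢ = Kᵢxᵢ:
  1: x = 0.171, y = 0.389
  2: x = 0.829, y = 0.611

x_2 = 0.829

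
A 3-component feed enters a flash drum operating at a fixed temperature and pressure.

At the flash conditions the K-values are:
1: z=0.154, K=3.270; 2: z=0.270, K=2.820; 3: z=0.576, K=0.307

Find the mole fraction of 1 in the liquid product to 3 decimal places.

Material balance + equilibrium reduce to Σ zᵢ(Kᵢ−1)/(1+ψ(Kᵢ−1)) = 0.
Feasibility: ΣzᵢKᵢ = 1.442, Σzᵢ/Kᵢ = 2.019 — both > 1, two phases present.
Newton iteration, ψ⁰ = 0.5:
  ψ = 0.500: g = -0.1898, g' = -1.067 → ψ = 0.322
  ψ = 0.322: g = -0.0022, g' = -1.079 → ψ = 0.320
Converged at ψ = 0.320.
Compositions from xᵢ = zᵢ/(1+ψ(Kᵢ−1)), yᵢ = Kᵢxᵢ:
  1: x = 0.089, y = 0.292
  2: x = 0.171, y = 0.481
  3: x = 0.740, y = 0.227

x_1 = 0.089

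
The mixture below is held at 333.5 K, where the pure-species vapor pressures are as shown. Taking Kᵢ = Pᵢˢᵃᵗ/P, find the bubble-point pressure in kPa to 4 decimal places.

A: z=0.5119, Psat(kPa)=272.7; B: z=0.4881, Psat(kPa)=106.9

Pbub = 191.7730 kPa

At the bubble point ψ → 0, so ΣzᵢKᵢ = 1 with Kᵢ = Pᵢˢᵃᵗ/P ⇒ P = ΣzᵢPᵢˢᵃᵗ.
P = 0.5119·272.7 + 0.4881·106.9 = 191.7730 kPa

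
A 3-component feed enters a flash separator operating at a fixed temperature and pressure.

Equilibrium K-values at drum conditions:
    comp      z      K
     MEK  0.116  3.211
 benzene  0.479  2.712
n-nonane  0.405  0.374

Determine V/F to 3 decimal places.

V/F = 0.725

Material balance + equilibrium reduce to Σ zᵢ(Kᵢ−1)/(1+V/F(Kᵢ−1)) = 0.
Check two-phase: ΣzᵢKᵢ = 1.823 > 1 and Σzᵢ/Kᵢ = 1.296 > 1, so g(0) = 0.823 > 0 and g(1) = -0.296 < 0.
Newton–Raphson from V/F = 0.5:
  V/F = 0.500: g = 0.1946, g' = -0.872 → V/F = 0.723
  V/F = 0.723: g = 0.0018, g' = -0.894 → V/F = 0.725
Converged at V/F = 0.725.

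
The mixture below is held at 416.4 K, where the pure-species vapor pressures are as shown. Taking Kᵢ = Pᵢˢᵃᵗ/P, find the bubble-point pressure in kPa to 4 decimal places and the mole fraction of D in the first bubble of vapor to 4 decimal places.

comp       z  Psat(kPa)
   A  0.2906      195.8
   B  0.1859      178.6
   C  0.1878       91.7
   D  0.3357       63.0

Pbub = 128.4716 kPa, y_D = 0.1646

At the bubble point ψ → 0, so ΣzᵢKᵢ = 1 with Kᵢ = Pᵢˢᵃᵗ/P ⇒ P = ΣzᵢPᵢˢᵃᵗ.
P = 0.2906·195.8 + 0.1859·178.6 + 0.1878·91.7 + 0.3357·63.0 = 128.4716 kPa
yᵢ = zᵢPᵢˢᵃᵗ/P ⇒ y_D = 0.3357·63.0/128.4716 = 0.1646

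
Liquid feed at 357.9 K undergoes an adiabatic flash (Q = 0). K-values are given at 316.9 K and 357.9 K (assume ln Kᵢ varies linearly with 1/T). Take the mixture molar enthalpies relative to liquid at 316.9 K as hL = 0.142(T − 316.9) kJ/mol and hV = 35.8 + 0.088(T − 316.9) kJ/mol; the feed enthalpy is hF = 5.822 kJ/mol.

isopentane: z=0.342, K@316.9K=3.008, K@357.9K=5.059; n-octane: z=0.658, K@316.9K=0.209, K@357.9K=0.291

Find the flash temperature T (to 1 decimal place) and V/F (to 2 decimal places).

T = 322.0 K, V/F = 0.14

Adiabatic flash: solve Rachford–Rice at each trial T, then check hF = ψ·hV(T) + (1−ψ)·hL(T).
  T = 316.9 K: K = (3.008, 0.209), RR gives ψ = 0.105, H_out = 3.747 kJ/mol
  T = 357.9 K: K = (5.059, 0.291), RR gives ψ = 0.320, H_out = 16.578 kJ/mol
  T = 337.4 K: K = (3.963, 0.249), RR gives ψ = 0.233, H_out = 11.008 kJ/mol
  T = 327.1 K: K = (3.465, 0.229), RR gives ψ = 0.177, H_out = 7.670 kJ/mol
  T = 322.0 K: K = (3.232, 0.219), RR gives ψ = 0.143, H_out = 5.804 kJ/mol
  T = 324.6 K: K = (3.350, 0.224), RR gives ψ = 0.161, H_out = 6.777 kJ/mol
  T = 323.3 K: K = (3.291, 0.221), RR gives ψ = 0.152, H_out = 6.296 kJ/mol
Linear interpolation between T = 322.0 (H_out = 5.804) and T = 323.3 (H_out = 6.296) on hF = 5.822 gives T ≈ 322.0 K, at which ψ = 0.14.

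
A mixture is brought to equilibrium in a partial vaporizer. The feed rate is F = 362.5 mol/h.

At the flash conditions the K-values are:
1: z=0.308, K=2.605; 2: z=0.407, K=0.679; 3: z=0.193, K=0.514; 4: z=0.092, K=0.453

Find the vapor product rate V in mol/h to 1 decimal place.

V = 122.5 mol/h

Rachford–Rice: g(ψ) = Σ zᵢ(Kᵢ−1)/(1+ψ(Kᵢ−1)) = 0.
g(0) = ΣzᵢKᵢ − 1 = 0.220 and g(1) = 1 − Σzᵢ/Kᵢ = -0.296, so a root lies in (0, 1).
Iterate (Newton) starting at ψ = 0.5:
  ψ = 0.500: g = -0.0745, g' = -0.435 → ψ = 0.329
  ψ = 0.329: g = 0.0045, g' = -0.498 → ψ = 0.338
Converged at ψ = 0.338.
Then V = ψ·F = 0.3379·362.5 = 122.5 mol/h and L = F − V = 240.0 mol/h.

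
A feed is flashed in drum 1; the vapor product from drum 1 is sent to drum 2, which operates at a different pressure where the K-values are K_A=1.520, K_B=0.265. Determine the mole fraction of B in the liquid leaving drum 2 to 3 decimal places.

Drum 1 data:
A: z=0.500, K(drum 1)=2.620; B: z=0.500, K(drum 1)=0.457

Drum 1:
Material balance + equilibrium reduce to Σ zᵢ(Kᵢ−1)/(1+ψ₁(Kᵢ−1)) = 0.
g(0) = ΣzᵢKᵢ − 1 = 0.539 and g(1) = 1 − Σzᵢ/Kᵢ = -0.285, so a root lies in (0, 1).
Binary case is linear: z₁(K₁−1)(1+ψ₁(K₂−1)) + z₂(K₂−1)(1+ψ₁(K₁−1)) = 0
⇒ ψ₁ = [z₁(K₁−1)+z₂(K₂−1)] / [−(K₁−1)(K₂−1)] = 0.5385/0.8797 = 0.612
Drum-1 compositions:
  A: x = 0.251, y = 0.658
  B: x = 0.749, y = 0.342
Drum-2 feed = drum-1 vapor: z₂ = (0.6577, 0.3423).
Drum 2:
Let ψ₂ = V/F and solve Σ zᵢ(Kᵢ−1)/(1+ψ₂(Kᵢ−1)) = 0.
g(0) = ΣzᵢKᵢ − 1 = 0.090 and g(1) = 1 − Σzᵢ/Kᵢ = -0.724, so a root lies in (0, 1).
Iterate (Newton) starting at ψ₂ = 0.5:
  ψ₂ = 0.500: g = -0.1263, g' = -0.574 → ψ₂ = 0.280
  ψ₂ = 0.280: g = -0.0182, g' = -0.429 → ψ₂ = 0.238
  ψ₂ = 0.238: g = -0.0004, g' = -0.412 → ψ₂ = 0.237
Converged at ψ₂ = 0.237.
  A: x = 0.586, y = 0.890
  B: x = 0.414, y = 0.110

x_B (drum 2) = 0.414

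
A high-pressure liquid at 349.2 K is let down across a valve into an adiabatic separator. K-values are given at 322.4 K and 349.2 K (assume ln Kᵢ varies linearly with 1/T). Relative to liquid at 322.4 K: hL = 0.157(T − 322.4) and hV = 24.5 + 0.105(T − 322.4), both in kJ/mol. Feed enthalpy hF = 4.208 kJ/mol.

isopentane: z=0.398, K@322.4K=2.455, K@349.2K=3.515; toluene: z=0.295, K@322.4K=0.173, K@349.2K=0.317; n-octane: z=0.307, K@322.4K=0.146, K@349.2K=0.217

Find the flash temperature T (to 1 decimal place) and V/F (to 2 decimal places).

Adiabatic flash: solve Rachford–Rice at each trial T, then check hF = ψ·hV(T) + (1−ψ)·hL(T).
  T = 322.4 K: K = (2.455, 0.173, 0.146), RR gives ψ = 0.060, H_out = 1.461 kJ/mol
  T = 349.2 K: K = (3.515, 0.317, 0.217), RR gives ψ = 0.302, H_out = 11.189 kJ/mol
  T = 335.8 K: K = (2.959, 0.237, 0.179), RR gives ψ = 0.195, H_out = 6.741 kJ/mol
  T = 329.1 K: K = (2.700, 0.203, 0.162), RR gives ψ = 0.133, H_out = 4.254 kJ/mol
  T = 325.8 K: K = (2.578, 0.188, 0.154), RR gives ψ = 0.098, H_out = 2.925 kJ/mol
  T = 327.5 K: K = (2.640, 0.196, 0.158), RR gives ψ = 0.116, H_out = 3.620 kJ/mol
Linear interpolation between T = 327.5 (H_out = 3.620) and T = 329.1 (H_out = 4.254) on hF = 4.208 gives T ≈ 329.0 K, at which ψ = 0.13.

T = 329.0 K, V/F = 0.13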